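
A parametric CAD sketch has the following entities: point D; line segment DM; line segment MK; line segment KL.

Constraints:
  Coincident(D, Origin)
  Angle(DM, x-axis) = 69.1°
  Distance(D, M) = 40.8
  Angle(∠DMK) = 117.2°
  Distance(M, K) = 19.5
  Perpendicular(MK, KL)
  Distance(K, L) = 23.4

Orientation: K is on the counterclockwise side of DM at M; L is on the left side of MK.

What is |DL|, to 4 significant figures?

40.27

∠DMK = 117.2°, so MK runs at 69.1° + (180° − 117.2°) = 131.9° from the x-axis; with |MK| = 19.5, K = M + 19.5·(cos 131.9°, sin 131.9°) = (1.532, 52.63). MK ⟂ KL; with |KL| = 23.4 on the left of MK, L = K + 23.4·(-0.7443, -0.6678) = (-15.88, 37.00). Then |DL| = |L − D| = 40.27.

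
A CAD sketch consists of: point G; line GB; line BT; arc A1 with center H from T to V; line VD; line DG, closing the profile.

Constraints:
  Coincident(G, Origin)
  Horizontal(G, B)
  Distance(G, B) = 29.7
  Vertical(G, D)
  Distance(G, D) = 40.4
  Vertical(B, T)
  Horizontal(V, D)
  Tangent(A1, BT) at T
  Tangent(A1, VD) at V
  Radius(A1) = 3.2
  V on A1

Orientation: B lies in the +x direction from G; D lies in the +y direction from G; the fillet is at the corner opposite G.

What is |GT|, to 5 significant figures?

47.602

The virtual corner opposite G is at (29.700, 40.400). The tangent condition forces HT to be normal to BT and since A1 is tangent to VD there, HV ⟂ VD, with radius 3.2, so the center H sits 3.2 in from both sides at H = (26.500, 37.200). That places the tangent points at T = (29.700, 37.200) on BT and V = (26.500, 40.400) on VD. Then |GT| = |T − G| = 47.602.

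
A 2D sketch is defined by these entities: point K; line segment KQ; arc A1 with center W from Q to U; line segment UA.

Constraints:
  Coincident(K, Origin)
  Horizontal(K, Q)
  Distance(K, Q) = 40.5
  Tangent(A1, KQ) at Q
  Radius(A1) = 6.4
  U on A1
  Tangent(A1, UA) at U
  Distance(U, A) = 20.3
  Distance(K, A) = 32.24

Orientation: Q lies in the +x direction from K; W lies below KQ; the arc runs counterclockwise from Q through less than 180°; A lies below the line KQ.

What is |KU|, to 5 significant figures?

35.119

Checks: ∠(WQ, QK) = 90.00° ✓; |WQ| = 6.400 ✓; |WU| = 6.400 ✓; ∠(WU, UA) = 90.00° ✓; |UA| = 20.30 ✓; |KA| = 32.24 ✓.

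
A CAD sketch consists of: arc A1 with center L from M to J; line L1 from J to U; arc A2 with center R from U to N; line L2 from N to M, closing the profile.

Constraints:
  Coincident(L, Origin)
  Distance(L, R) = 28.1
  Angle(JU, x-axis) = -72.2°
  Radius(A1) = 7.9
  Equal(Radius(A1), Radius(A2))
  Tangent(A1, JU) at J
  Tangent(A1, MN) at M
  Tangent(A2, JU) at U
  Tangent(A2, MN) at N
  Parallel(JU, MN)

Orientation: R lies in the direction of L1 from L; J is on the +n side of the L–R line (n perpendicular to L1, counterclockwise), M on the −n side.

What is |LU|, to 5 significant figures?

29.189

Tangency of A1 to both parallel lines with radius 7.9 puts J and M at L ± 7.9·n: J = (7.5218, 2.4150), M = (-7.5218, -2.4150). Equal radii place U and N the same way about R: U = R + 7.9·n = (16.112, -24.340), N = R − 7.9·n = (1.0682, -29.170). Then |LU| = |U − L| = 29.189.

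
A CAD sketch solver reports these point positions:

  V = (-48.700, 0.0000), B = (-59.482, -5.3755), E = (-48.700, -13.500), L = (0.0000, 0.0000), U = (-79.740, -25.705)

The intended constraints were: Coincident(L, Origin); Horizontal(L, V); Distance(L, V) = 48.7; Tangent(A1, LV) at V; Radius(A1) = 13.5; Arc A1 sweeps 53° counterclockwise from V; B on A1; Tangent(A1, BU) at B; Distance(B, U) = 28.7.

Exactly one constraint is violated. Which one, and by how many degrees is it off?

Tangent(A1, BU) at B — off by 7.90°.

L = (0.00, 0.00) ✓; L.y = 0.00, V.y = 0.00 ✓; |LV| = 48.70 ✓; ∠(EV, VL) = 90.00° ✓; |EV| = 13.50 ✓; bearing(E→B) − bearing(E→V) = 53.00° ✓; |EB| = 13.50 ✓; ∠(EB, BU) = 97.90° ✗; |BU| = 28.70 ✓.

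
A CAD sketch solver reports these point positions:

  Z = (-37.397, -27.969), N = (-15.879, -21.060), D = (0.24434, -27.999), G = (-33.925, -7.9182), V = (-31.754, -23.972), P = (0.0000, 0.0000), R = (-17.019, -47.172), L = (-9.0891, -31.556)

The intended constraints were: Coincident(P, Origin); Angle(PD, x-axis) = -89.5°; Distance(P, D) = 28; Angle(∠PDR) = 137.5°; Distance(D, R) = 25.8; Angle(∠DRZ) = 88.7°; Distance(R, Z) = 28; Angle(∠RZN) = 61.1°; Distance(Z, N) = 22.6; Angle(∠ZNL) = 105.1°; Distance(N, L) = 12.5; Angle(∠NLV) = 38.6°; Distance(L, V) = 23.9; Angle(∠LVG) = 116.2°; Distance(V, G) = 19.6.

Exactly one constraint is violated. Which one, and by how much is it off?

Distance(V, G) = 19.6 — off by 3.40.

P = (0.00, 0.00) ✓; PD at -89.50° ✓; |PD| = 28.00 ✓; ∠PDR = 137.5° ✓; |DR| = 25.80 ✓; ∠DRZ = 88.70° ✓; |RZ| = 28.00 ✓; ∠RZN = 61.10° ✓; |ZN| = 22.60 ✓; ∠ZNL = 105.1° ✓; |NL| = 12.50 ✓; ∠NLV = 38.60° ✓; |LV| = 23.90 ✓; ∠LVG = 116.2° ✓; |VG| = 16.20 ✗.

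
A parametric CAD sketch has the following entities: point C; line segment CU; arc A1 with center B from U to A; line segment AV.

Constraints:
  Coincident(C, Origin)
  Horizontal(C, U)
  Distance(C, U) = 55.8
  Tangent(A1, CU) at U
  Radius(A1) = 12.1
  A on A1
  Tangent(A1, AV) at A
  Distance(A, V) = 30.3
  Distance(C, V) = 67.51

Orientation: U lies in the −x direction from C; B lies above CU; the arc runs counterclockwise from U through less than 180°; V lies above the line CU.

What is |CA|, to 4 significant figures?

46.45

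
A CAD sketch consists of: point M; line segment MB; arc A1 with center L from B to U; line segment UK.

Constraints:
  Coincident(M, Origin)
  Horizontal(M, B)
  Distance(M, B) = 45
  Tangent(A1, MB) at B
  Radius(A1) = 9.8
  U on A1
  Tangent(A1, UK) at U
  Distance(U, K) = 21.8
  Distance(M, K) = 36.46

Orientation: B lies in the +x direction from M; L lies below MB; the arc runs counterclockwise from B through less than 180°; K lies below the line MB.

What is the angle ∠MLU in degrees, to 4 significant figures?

14.04°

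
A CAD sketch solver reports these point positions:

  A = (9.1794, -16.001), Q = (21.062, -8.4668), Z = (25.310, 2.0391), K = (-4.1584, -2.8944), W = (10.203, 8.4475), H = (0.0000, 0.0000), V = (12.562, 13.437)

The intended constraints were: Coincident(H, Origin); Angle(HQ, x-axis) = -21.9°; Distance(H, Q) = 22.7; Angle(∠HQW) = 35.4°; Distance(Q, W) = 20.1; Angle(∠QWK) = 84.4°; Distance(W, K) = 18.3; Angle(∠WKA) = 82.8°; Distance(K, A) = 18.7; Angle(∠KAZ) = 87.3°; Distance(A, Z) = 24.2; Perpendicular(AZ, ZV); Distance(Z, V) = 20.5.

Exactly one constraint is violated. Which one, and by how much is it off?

Distance(Z, V) = 20.5 — off by 3.40.

H = (0.00, 0.00) ✓; HQ at -21.90° ✓; |HQ| = 22.70 ✓; ∠HQW = 35.40° ✓; |QW| = 20.10 ✓; ∠QWK = 84.40° ✓; |WK| = 18.30 ✓; ∠WKA = 82.80° ✓; |KA| = 18.70 ✓; ∠KAZ = 87.30° ✓; |AZ| = 24.20 ✓; ∠(AZ, ZV) = 90.00° ✓; |ZV| = 17.10 ✗.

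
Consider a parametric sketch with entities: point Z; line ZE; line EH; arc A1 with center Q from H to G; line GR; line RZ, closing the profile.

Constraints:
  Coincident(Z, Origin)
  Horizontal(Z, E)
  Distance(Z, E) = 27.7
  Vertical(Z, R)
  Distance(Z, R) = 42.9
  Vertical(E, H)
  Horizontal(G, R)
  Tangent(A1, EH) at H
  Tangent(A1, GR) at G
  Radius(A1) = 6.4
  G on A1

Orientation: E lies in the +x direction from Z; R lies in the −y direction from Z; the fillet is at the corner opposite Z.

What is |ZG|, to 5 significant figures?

47.897

Z is at the origin; ZE is horizontal with |ZE| = 27.7 and E on the +x side, so E = (27.700, 0.0000). Z and R share the same x with |ZR| = 42.9 and R on the −y side, so R = (0.0000, -42.900). The virtual corner opposite Z is at (27.700, -42.900). Since A1 is tangent to EH there, QH ⟂ EH and A1 meets GR tangentially, so QG is at right angles to GR, with radius 6.4, so the center Q sits 6.4 in from both sides at Q = (21.300, -36.500). That places the tangent points at H = (27.700, -36.500) on EH and G = (21.300, -42.900) on GR. Then |ZG| = |G − Z| = 47.897.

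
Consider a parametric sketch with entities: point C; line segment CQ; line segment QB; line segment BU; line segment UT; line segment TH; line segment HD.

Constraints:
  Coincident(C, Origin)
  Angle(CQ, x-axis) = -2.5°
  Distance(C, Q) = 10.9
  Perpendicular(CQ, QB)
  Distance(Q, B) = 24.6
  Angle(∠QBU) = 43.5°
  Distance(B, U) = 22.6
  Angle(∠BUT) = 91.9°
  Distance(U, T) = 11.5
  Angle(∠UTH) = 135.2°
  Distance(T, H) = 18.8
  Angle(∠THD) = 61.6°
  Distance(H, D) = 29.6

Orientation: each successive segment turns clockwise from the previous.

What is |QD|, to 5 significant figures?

26.124

C is at the origin; CQ runs at -2.5° with length 10.9, so Q = (10.890, -0.47545). The perpendicularity gives QB at right angles to CQ, so QB runs at -92.500°; with |QB| = 24.6, B = (9.8166, -25.052). ∠QBU = 43.5° gives BU at 131.00° from the x-axis; with |BU| = 22.6, U = (-5.0103, -7.9956). ∠BUT = 91.9° gives UT at 42.900° from the x-axis; with |UT| = 11.5, T = (3.4139, -0.16731). ∠UTH = 135.2° gives TH at -1.9000° from the x-axis; with |TH| = 18.8, H = (22.204, -0.79063). ∠THD = 61.6° gives HD at -120.30° from the x-axis; with |HD| = 29.6, D = (7.2695, -26.347). Then |QD| = |D − Q| = 26.124.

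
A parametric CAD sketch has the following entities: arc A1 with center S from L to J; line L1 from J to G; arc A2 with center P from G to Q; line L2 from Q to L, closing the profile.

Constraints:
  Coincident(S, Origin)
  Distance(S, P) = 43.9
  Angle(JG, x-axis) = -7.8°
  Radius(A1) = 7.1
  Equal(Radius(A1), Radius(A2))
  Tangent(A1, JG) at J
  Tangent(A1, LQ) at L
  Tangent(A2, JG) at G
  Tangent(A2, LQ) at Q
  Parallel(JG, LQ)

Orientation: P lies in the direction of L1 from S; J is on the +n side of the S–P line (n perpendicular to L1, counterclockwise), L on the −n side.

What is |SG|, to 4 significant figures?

44.47

The slot axis is L1's direction at -7.8°, so u = (cos -7.8°, sin -7.8°) = (0.9907, -0.1357) and n = (−sin -7.8°, cos -7.8°) = (0.1357, 0.9907). S is at the origin and P lies 43.9 along u from S, so P = 43.9·u = (43.49, -5.958). Tangency of A1 to both parallel lines with radius 7.1 puts J and L at S ± 7.1·n: J = (0.9636, 7.034), L = (-0.9636, -7.034). Equal radii place G and Q the same way about P: G = P + 7.1·n = (44.46, 1.076), Q = P − 7.1·n = (42.53, -12.99). Then |SG| = |G − S| = 44.47.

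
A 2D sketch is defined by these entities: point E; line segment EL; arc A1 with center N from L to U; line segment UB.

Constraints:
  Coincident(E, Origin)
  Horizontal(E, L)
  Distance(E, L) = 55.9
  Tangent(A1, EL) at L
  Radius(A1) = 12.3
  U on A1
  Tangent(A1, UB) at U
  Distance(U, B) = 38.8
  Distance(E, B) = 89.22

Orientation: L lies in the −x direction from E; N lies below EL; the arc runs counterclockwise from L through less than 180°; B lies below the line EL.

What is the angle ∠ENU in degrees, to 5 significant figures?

157.07°

Checks: |NU| = 12.30 ✓; ∠(NU, UB) = 90.00° ✓; |UB| = 38.80 ✓; |EB| = 89.22 ✓.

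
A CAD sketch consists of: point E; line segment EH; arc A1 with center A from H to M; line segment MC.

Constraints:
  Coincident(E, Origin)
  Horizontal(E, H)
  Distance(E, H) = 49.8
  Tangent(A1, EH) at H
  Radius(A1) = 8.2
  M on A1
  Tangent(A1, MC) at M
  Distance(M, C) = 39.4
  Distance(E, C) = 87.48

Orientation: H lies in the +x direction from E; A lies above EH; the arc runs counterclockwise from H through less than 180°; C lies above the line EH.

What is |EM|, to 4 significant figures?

56.35

Checks: E = (0.00, 0.00) ✓; |AM| = 8.200 ✓; ∠(AM, MC) = 90.00° ✓; |MC| = 39.40 ✓; |EC| = 87.48 ✓.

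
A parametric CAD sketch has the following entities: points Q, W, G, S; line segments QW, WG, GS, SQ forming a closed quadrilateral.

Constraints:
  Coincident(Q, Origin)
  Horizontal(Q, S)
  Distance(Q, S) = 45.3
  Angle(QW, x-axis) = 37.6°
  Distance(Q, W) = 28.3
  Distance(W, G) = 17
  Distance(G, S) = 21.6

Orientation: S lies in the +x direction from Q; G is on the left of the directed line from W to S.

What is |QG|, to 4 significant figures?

44.21

Q is at the origin; QS is horizontal with |QS| = 45.3 and S in +x, so S = (45.3, 0). QW runs at 37.6° with |QW| = 28.3, so W = (22.42, 17.27). G is determined by |WG| = 17.0 and |GS| = 21.6 together: it lies at the intersection of circle(W, 17.0) and circle(S, 21.6). With |WS| = 28.66, the foot of the radical line on WS is 11.23 from W and the perpendicular offset is √(17.0² − 11.23²) = 12.76. Taking the left-of-WS solution: G = (39.07, 20.68).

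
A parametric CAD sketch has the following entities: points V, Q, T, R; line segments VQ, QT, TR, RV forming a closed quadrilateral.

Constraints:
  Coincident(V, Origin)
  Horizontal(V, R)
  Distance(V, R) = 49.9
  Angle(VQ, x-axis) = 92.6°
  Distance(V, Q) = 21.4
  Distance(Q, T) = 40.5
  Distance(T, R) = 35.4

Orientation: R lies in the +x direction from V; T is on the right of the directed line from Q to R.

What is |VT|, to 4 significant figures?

22.90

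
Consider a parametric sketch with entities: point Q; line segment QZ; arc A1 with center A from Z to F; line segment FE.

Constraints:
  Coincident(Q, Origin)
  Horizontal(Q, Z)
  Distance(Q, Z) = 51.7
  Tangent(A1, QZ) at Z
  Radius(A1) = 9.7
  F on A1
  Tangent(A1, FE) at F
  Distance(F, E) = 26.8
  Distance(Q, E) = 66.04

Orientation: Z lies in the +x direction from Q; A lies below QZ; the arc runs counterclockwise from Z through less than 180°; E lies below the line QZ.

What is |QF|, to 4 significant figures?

45.00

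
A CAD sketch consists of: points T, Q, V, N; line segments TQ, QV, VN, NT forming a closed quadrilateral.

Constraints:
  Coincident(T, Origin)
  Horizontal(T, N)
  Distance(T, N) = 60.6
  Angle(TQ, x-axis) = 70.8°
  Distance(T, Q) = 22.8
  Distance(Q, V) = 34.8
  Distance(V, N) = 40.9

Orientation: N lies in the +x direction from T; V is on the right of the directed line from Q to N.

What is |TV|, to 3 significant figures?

23.5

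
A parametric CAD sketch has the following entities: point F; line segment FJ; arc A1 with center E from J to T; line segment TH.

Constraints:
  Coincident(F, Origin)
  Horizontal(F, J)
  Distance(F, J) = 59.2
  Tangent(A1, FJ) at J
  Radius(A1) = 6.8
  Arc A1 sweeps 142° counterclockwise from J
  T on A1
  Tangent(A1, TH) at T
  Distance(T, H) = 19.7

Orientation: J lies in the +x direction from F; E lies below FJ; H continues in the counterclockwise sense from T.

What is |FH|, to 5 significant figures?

74.601

F is at the origin; FJ is horizontal with |FJ| = 59.2 and J on the +x side, so J = (59.200, 0.0000). A1 meets FJ tangentially, so EJ is at right angles to FJ, so E = J + (0, -6.8) = (59.200, -6.8000). On A1, J sits at bearing 90° from E; a 142° counterclockwise sweep puts T at bearing 232°, so T = E + 6.8·(cos 232°, sin 232°) = (55.014, -12.158). A1 meets TH tangentially, so ET is at right angles to TH, so TH runs along (−sin 232°, cos 232°); with |TH| = 19.7, H = (70.537, -24.287). Then |FH| = |H − F| = 74.601.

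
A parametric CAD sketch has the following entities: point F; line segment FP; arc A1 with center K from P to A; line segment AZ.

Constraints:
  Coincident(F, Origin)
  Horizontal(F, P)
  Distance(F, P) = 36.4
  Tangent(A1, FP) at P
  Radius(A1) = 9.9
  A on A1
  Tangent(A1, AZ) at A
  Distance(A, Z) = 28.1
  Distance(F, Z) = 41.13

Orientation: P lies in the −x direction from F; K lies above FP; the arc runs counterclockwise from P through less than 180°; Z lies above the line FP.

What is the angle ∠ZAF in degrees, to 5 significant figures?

94.642°

Checks: ∠(KP, PF) = 90.00° ✓; |KP| = 9.900 ✓; |KA| = 9.900 ✓; ∠(KA, AZ) = 90.00° ✓; |AZ| = 28.10 ✓; |FZ| = 41.13 ✓.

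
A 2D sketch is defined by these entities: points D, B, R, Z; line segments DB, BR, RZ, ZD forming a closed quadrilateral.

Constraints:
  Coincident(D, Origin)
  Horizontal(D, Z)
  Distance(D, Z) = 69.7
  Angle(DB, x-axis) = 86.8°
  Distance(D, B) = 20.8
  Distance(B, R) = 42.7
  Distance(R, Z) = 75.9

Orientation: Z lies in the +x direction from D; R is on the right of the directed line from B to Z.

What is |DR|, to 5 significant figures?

21.936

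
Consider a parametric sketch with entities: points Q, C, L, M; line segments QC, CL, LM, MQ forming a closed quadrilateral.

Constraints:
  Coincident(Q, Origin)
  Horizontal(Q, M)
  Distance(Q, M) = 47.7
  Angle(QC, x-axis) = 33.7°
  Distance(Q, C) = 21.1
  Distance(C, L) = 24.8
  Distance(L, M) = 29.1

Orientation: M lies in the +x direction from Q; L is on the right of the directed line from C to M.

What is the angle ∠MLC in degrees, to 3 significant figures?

73.2°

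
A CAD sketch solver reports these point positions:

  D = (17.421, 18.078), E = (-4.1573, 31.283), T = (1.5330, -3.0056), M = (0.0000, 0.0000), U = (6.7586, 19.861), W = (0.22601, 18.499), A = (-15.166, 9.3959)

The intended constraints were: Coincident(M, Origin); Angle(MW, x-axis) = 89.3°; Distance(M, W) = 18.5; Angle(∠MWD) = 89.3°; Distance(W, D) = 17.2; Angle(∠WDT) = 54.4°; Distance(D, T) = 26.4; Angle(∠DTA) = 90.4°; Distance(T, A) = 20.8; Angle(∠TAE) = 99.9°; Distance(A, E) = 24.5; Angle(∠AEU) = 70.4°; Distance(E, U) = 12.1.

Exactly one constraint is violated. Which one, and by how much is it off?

Distance(E, U) = 12.1 — off by 3.70.

M = (0.00, 0.00) ✓; MW at 89.30° ✓; |MW| = 18.50 ✓; ∠MWD = 89.30° ✓; |WD| = 17.20 ✓; ∠WDT = 54.40° ✓; |DT| = 26.40 ✓; ∠DTA = 90.40° ✓; |TA| = 20.80 ✓; ∠TAE = 99.90° ✓; |AE| = 24.50 ✓; ∠AEU = 70.40° ✓; |EU| = 15.80 ✗.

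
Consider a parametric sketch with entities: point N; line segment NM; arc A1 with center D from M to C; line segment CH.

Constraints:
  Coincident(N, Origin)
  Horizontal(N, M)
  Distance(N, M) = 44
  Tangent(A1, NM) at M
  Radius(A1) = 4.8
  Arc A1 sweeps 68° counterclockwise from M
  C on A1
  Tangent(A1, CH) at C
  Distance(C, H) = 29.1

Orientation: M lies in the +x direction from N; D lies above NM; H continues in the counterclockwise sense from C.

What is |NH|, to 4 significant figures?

66.49

On A1, M sits at bearing -90° from D; a 68° counterclockwise sweep puts C at bearing -22°, so C = D + 4.8·(cos -22°, sin -22°) = (48.45, 3.002). A1 meets CH tangentially, so DC is at right angles to CH, so CH runs along (−sin -22°, cos -22°); with |CH| = 29.1, H = (59.35, 29.98). Then |NH| = |H − N| = 66.49.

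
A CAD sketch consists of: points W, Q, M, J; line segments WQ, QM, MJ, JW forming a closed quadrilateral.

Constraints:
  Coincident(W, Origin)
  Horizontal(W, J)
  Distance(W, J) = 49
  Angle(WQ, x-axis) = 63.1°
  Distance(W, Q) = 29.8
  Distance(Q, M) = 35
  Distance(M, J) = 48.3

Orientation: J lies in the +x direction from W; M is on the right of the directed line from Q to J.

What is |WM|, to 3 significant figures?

6.26

Checks: |QM| = 35.00 ✓; |MJ| = 48.30 ✓.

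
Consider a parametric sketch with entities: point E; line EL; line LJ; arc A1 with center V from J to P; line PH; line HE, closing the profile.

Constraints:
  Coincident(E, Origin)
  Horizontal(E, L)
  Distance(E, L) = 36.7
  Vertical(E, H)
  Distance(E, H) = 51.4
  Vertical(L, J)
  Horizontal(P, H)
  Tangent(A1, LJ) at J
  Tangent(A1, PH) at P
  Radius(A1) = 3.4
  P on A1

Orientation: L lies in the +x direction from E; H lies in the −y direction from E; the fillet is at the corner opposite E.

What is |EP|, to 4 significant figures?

61.24

E is at the origin; E and L share the same y with |EL| = 36.7 and L on the +x side, so L = (36.70, 0.000). EH is vertical with |EH| = 51.4 and H on the −y side, so H = (0.000, -51.40). The virtual corner opposite E is at (36.70, -51.40). A1 meets LJ tangentially, so VJ is at right angles to LJ and tangency of A1 to PH means the radius VP is perpendicular to PH, with radius 3.4, so the center V sits 3.4 in from both sides at V = (33.30, -48.00). That places the tangent points at J = (36.70, -48.00) on LJ and P = (33.30, -51.40) on PH. Then |EP| = |P − E| = 61.24.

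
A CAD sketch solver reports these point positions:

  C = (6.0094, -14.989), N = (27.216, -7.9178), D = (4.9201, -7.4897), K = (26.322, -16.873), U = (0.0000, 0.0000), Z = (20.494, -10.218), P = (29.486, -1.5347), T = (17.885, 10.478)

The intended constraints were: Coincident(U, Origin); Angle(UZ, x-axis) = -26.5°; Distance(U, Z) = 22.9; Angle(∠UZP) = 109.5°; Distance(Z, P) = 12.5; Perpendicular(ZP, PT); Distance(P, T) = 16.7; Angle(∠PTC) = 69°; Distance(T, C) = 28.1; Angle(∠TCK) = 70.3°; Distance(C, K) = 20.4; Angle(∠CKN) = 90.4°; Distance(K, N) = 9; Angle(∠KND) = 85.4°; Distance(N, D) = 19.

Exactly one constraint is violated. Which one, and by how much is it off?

Distance(N, D) = 19 — off by 3.30.

U = (0.00, 0.00) ✓; UZ at -26.50° ✓; |UZ| = 22.90 ✓; ∠UZP = 109.5° ✓; |ZP| = 12.50 ✓; ∠(ZP, PT) = 90.00° ✓; |PT| = 16.70 ✓; ∠PTC = 69.00° ✓; |TC| = 28.10 ✓; ∠TCK = 70.30° ✓; |CK| = 20.40 ✓; ∠CKN = 90.40° ✓; |KN| = 9.000 ✓; ∠KND = 85.40° ✓; |ND| = 22.30 ✗.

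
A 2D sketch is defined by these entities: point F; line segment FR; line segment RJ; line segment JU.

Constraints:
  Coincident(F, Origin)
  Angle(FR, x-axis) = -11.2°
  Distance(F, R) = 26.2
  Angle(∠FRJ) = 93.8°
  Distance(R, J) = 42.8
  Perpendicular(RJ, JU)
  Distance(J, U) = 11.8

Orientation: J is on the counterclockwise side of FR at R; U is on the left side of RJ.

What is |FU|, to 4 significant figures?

46.79

∠FRJ = 93.8°, so RJ runs at -11.2° + (180° − 93.8°) = 75.00° from the x-axis; with |RJ| = 42.8, J = R + 42.8·(cos 75.00°, sin 75.00°) = (36.78, 36.25). The perpendicularity gives JU at right angles to RJ; with |JU| = 11.8 on the left of RJ, U = J + 11.8·(-0.9659, 0.2588) = (25.38, 39.31). Then |FU| = |U − F| = 46.79.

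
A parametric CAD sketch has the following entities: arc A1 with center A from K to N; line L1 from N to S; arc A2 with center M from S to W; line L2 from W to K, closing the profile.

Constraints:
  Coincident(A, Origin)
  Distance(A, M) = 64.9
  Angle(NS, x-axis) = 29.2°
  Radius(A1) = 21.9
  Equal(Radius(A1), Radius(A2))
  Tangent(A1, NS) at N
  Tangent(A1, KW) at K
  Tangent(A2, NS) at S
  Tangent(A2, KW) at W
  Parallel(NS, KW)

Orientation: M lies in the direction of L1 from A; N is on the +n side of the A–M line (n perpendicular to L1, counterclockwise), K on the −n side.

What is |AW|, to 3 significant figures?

68.5

The slot axis is L1's direction at 29.2°, so u = (cos 29.2°, sin 29.2°) = (0.873, 0.488) and n = (−sin 29.2°, cos 29.2°) = (-0.488, 0.873). A is at the origin and M lies 64.9 along u from A, so M = 64.9·u = (56.7, 31.7). Tangency of A1 to both parallel lines with radius 21.9 puts N and K at A ± 21.9·n: N = (-10.7, 19.1), K = (10.7, -19.1). Equal radii place S and W the same way about M: S = M + 21.9·n = (46.0, 50.8), W = M − 21.9·n = (67.3, 12.5). Then |AW| = |W − A| = 68.5.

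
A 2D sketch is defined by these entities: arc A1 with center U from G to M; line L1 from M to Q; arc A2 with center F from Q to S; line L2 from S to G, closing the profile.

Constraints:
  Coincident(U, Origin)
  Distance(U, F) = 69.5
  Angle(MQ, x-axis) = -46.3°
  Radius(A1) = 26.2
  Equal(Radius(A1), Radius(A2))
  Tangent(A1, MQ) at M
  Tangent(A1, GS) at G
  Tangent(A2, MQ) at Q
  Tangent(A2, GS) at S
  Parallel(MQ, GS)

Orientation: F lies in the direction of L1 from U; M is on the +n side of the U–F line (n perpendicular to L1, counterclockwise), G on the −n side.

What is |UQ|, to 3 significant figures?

74.3

The slot axis is L1's direction at -46.3°, so u = (cos -46.3°, sin -46.3°) = (0.691, -0.723) and n = (−sin -46.3°, cos -46.3°) = (0.723, 0.691). U is at the origin and F lies 69.5 along u from U, so F = 69.5·u = (48.0, -50.2). Tangency of A1 to both parallel lines with radius 26.2 puts M and G at U ± 26.2·n: M = (18.9, 18.1), G = (-18.9, -18.1). Equal radii place Q and S the same way about F: Q = F + 26.2·n = (67.0, -32.1), S = F − 26.2·n = (29.1, -68.3). Then |UQ| = |Q − U| = 74.3.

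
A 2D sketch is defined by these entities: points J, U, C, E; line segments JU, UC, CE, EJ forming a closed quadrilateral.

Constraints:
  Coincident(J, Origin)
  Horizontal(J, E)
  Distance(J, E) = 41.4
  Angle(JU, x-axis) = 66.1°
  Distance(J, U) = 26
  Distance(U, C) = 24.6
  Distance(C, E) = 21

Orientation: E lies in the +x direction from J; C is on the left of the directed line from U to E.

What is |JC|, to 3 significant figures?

40.1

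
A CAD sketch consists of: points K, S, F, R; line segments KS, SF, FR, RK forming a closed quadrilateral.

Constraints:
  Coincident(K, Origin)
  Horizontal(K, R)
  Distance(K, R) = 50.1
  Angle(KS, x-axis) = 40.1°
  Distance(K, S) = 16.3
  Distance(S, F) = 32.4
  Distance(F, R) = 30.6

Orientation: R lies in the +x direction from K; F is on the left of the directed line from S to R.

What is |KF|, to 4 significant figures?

48.64

Checks: |SF| = 32.40 ✓; |FR| = 30.60 ✓.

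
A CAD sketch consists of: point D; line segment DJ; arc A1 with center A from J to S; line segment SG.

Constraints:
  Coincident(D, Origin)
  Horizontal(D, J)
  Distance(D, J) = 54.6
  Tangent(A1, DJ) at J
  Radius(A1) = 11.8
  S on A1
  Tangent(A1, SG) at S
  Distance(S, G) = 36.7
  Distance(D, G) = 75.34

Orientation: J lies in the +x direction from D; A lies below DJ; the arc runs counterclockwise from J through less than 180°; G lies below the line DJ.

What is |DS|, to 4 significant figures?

46.30

D is at the origin; DJ is horizontal with |DJ| = 54.6 and J on the +x side, so J = (54.60, 0.000). Since A1 is tangent to DJ there, AJ ⟂ DJ, so A = J + (0, -11.8) = (54.60, -11.80). Since AS ⟂ SG (tangency), |AG| = √(11.8² + 36.7²) = 38.55 regardless of where S sits on A1. So G lies on both circle(D, 75.34) and circle(A, 38.55); the below-DJ intersection is G = (56.07, -50.32). S is the foot of the tangent from G: S = (43.51, -15.84).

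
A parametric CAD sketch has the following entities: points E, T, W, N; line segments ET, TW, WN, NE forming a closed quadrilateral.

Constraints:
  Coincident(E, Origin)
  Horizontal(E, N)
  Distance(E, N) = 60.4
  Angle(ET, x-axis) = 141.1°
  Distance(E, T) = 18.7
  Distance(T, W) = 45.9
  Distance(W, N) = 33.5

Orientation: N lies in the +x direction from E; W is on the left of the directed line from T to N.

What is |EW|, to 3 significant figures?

35.1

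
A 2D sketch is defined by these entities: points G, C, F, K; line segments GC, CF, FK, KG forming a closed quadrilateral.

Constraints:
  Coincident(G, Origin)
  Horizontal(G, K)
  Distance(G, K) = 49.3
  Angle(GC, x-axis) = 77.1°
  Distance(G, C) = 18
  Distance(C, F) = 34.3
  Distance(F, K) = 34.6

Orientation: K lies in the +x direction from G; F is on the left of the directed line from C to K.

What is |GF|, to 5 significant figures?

47.395

Checks: |CF| = 34.30 ✓; |FK| = 34.60 ✓.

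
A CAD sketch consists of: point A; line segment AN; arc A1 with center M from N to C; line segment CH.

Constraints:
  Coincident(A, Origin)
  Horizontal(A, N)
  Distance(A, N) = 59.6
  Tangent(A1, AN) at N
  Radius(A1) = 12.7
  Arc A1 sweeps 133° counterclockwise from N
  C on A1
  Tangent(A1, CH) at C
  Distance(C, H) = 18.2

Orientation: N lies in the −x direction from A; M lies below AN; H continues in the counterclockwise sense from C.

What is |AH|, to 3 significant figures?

66.3

On A1, N sits at bearing 90° from M; a 133° counterclockwise sweep puts C at bearing 223°, so C = M + 12.7·(cos 223°, sin 223°) = (-68.9, -21.4). Since A1 is tangent to CH there, MC ⟂ CH, so CH runs along (−sin 223°, cos 223°); with |CH| = 18.2, H = (-56.5, -34.7). Then |AH| = |H − A| = 66.3.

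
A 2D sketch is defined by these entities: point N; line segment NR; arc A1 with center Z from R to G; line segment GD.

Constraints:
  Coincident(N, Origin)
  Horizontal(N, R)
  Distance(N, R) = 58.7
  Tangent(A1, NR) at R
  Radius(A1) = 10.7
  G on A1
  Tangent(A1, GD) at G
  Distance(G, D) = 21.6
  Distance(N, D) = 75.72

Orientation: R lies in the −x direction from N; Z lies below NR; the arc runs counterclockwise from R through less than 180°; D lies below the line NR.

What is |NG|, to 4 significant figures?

70.29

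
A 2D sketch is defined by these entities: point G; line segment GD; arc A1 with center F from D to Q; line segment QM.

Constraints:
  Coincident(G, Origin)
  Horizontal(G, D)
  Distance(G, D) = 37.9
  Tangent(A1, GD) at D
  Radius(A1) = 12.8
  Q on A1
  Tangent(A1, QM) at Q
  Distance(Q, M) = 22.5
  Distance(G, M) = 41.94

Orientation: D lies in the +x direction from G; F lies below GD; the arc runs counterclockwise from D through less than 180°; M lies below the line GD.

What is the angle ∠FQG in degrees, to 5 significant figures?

157.68°

Checks: |FQ| = 12.80 ✓; ∠(FQ, QM) = 90.00° ✓; |QM| = 22.50 ✓; |GM| = 41.94 ✓.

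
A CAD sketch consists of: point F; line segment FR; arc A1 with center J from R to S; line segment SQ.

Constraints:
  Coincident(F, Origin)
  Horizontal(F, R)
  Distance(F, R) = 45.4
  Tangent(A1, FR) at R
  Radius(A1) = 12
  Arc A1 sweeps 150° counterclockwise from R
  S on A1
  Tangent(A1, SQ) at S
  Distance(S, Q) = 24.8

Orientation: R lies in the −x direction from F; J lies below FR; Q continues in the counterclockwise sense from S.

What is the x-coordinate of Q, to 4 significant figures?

-29.92

F is at the origin; F and R share the same y with |FR| = 45.4 and R on the −x side, so R = (-45.40, 0.000). Since A1 is tangent to FR there, JR ⟂ FR, so J = R + (0, -12) = (-45.40, -12.00). On A1, R sits at bearing 90° from J; a 150° counterclockwise sweep puts S at bearing 240°, so S = J + 12.0·(cos 240°, sin 240°) = (-51.40, -22.39). Since A1 is tangent to SQ there, JS ⟂ SQ, so SQ runs along (−sin 240°, cos 240°); with |SQ| = 24.8, Q = (-29.92, -34.79). So Q.x = -29.92.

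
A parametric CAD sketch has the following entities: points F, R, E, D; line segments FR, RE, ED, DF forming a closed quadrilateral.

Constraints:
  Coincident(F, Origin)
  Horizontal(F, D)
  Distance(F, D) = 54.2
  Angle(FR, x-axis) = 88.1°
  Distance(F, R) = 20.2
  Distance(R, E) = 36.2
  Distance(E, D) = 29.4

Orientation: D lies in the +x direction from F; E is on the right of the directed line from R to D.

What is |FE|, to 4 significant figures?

26.20

F is at the origin; F and D share the same y with |FD| = 54.2 and D in +x, so D = (54.2, 0). FR runs at 88.1° with |FR| = 20.2, so R = (0.6697, 20.19). E is determined by |RE| = 36.2 and |ED| = 29.4 together: it lies at the intersection of circle(R, 36.2) and circle(D, 29.4). With |RD| = 57.21, the foot of the radical line on RD is 32.50 from R and the perpendicular offset is √(36.2² − 32.50²) = 15.94. Taking the right-of-RD solution: E = (25.46, -6.191).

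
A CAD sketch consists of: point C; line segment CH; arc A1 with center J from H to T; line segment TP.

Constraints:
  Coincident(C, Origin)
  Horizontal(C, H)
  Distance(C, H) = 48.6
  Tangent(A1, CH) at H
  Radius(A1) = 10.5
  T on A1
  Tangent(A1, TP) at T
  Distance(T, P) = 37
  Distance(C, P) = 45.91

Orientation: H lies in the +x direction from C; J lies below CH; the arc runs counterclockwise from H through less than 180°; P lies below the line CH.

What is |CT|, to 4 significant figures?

39.56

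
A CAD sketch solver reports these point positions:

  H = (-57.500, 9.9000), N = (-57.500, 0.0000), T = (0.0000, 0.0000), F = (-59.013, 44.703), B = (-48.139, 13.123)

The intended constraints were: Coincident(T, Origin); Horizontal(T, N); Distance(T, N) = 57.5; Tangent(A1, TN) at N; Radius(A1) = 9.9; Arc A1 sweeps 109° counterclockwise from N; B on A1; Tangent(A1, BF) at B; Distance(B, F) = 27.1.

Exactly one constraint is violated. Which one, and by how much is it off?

Distance(B, F) = 27.1 — off by 6.30.

T = (0.00, 0.00) ✓; T.y = 0.00, N.y = 0.00 ✓; |TN| = 57.50 ✓; ∠(HN, NT) = 90.00° ✓; |HN| = 9.900 ✓; bearing(H→B) − bearing(H→N) = 109.0° ✓; |HB| = 9.900 ✓; ∠(HB, BF) = 90.00° ✓; |BF| = 33.40 ✗.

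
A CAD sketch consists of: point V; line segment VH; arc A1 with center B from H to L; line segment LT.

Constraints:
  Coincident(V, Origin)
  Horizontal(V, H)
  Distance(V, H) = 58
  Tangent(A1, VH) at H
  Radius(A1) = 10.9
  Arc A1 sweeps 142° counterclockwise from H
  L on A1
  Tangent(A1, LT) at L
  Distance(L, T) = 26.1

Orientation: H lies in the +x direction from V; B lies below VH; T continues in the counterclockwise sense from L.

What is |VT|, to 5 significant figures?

80.173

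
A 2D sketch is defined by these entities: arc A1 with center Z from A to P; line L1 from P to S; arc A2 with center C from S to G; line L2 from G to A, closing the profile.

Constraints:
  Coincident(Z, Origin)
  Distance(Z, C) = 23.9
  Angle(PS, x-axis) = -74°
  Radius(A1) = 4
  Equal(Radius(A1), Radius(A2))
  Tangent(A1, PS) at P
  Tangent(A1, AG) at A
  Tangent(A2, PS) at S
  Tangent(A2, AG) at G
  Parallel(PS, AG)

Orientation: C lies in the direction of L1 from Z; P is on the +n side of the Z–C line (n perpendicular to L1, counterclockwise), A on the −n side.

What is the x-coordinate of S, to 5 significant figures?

10.433

The slot axis is L1's direction at -74.0°, so u = (cos -74.0°, sin -74.0°) = (0.27564, -0.96126) and n = (−sin -74.0°, cos -74.0°) = (0.96126, 0.27564). Z is at the origin and C lies 23.9 along u from Z, so C = 23.9·u = (6.5877, -22.974). Tangency of A1 to both parallel lines with radius 4.0 puts P and A at Z ± 4.0·n: P = (3.8450, 1.1025), A = (-3.8450, -1.1025). Equal radii place S and G the same way about C: S = C + 4.0·n = (10.433, -21.872), G = C − 4.0·n = (2.7427, -24.077). So S.x = 10.433.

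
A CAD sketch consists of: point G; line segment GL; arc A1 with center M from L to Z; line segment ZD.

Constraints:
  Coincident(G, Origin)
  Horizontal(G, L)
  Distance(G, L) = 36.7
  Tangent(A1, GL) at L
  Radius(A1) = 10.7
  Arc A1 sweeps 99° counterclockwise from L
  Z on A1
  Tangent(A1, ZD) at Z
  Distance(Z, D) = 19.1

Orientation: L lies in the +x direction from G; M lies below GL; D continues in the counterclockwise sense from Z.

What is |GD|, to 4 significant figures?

42.71

G is at the origin; GL is horizontal with |GL| = 36.7 and L on the +x side, so L = (36.70, 0.000). A1 meets GL tangentially, so ML is at right angles to GL, so M = L + (0, -10.7) = (36.70, -10.70). On A1, L sits at bearing 90° from M; a 99° counterclockwise sweep puts Z at bearing 189°, so Z = M + 10.7·(cos 189°, sin 189°) = (26.13, -12.37). A1 meets ZD tangentially, so MZ is at right angles to ZD, so ZD runs along (−sin 189°, cos 189°); with |ZD| = 19.1, D = (29.12, -31.24). Then |GD| = |D − G| = 42.71.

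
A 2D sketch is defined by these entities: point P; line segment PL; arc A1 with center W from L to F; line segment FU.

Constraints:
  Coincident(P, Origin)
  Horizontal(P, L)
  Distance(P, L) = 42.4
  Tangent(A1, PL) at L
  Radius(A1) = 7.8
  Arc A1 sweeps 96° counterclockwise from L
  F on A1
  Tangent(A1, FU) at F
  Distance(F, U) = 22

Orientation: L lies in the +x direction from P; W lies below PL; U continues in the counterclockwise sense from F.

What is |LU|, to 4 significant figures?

30.98

On A1, L sits at bearing 90° from W; a 96° counterclockwise sweep puts F at bearing 186°, so F = W + 7.8·(cos 186°, sin 186°) = (34.64, -8.615). A1 meets FU tangentially, so WF is at right angles to FU, so FU runs along (−sin 186°, cos 186°); with |FU| = 22.0, U = (36.94, -30.49). Then |LU| = |U − L| = 30.98.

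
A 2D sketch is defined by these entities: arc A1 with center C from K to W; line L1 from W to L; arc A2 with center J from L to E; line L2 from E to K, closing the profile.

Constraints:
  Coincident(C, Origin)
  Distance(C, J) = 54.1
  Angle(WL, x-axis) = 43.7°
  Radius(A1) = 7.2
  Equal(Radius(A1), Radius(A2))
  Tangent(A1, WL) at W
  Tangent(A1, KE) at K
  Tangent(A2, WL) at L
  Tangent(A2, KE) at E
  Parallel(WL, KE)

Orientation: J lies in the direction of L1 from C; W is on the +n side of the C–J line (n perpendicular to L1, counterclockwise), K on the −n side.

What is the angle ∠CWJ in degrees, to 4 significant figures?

82.42°

The slot axis is L1's direction at 43.7°, so u = (cos 43.7°, sin 43.7°) = (0.7230, 0.6909) and n = (−sin 43.7°, cos 43.7°) = (-0.6909, 0.7230). C is at the origin and J lies 54.1 along u from C, so J = 54.1·u = (39.11, 37.38). Tangency of A1 to both parallel lines with radius 7.2 puts W and K at C ± 7.2·n: W = (-4.974, 5.205), K = (4.974, -5.205). Then cos ∠CWJ = WC·WJ / (|WC||WJ|), giving 82.42°.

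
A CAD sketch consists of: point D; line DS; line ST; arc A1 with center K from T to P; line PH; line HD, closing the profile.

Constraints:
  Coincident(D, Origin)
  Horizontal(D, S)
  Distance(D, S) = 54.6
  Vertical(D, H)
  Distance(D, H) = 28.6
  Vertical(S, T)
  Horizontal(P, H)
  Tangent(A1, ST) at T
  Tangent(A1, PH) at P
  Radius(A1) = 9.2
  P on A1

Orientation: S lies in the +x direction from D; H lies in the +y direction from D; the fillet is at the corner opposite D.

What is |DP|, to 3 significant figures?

53.7

The virtual corner opposite D is at (54.6, 28.6). Tangency of A1 to ST means the radius KT is perpendicular to ST and tangency of A1 to PH means the radius KP is perpendicular to PH, with radius 9.2, so the center K sits 9.2 in from both sides at K = (45.4, 19.4). That places the tangent points at T = (54.6, 19.4) on ST and P = (45.4, 28.6) on PH. Then |DP| = |P − D| = 53.7.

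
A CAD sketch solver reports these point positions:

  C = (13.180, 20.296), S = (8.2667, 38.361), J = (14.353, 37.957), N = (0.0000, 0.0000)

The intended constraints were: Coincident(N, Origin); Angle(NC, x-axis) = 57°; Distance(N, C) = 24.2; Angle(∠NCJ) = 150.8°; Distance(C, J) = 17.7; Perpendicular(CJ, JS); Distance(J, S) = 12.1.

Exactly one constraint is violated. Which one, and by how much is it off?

Distance(J, S) = 12.1 — off by 6.00.

N = (0.00, 0.00) ✓; NC at 57.00° ✓; |NC| = 24.20 ✓; ∠NCJ = 150.8° ✓; |CJ| = 17.70 ✓; ∠(CJ, JS) = 90.00° ✓; |JS| = 6.100 ✗.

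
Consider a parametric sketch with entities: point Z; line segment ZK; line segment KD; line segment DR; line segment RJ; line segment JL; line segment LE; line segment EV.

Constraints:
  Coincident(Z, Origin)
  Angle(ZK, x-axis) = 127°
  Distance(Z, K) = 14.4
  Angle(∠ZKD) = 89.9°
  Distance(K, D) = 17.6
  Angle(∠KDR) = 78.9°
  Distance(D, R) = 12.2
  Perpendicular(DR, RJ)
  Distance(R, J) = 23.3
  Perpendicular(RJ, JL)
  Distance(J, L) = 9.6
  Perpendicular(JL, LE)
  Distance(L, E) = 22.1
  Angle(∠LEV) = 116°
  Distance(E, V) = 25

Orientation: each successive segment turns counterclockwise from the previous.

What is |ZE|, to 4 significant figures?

19.97

Z is at the origin; ZK runs at 127.0° with length 14.4, so K = (-8.666, 11.50). ∠ZKD = 89.9° gives KD at -142.9° from the x-axis; with |KD| = 17.6, D = (-22.70, 0.8839). ∠KDR = 78.9° gives DR at -41.80° from the x-axis; with |DR| = 12.2, R = (-13.61, -7.248). DR is perpendicular to RJ, so RJ runs at 48.20°; with |RJ| = 23.3, J = (1.921, 10.12). The perpendicularity gives JL at right angles to RJ, so JL runs at 138.2°; with |JL| = 9.6, L = (-5.235, 16.52). The perpendicularity gives LE at right angles to JL, so LE runs at -131.8°; with |LE| = 22.1, E = (-19.97, 0.04548). Then |ZE| = |E − Z| = 19.97.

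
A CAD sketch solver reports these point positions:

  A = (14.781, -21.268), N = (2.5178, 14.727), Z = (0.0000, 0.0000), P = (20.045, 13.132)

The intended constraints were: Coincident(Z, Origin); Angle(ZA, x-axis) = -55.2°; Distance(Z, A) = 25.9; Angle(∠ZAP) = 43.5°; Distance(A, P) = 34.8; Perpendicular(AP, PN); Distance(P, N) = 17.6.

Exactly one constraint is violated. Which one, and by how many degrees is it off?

Perpendicular(AP, PN) — off by 3.50°.

Z = (0.00, 0.00) ✓; ZA at -55.20° ✓; |ZA| = 25.90 ✓; ∠ZAP = 43.50° ✓; |AP| = 34.80 ✓; ∠(AP, PN) = 93.50° ✗; |PN| = 17.60 ✓.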